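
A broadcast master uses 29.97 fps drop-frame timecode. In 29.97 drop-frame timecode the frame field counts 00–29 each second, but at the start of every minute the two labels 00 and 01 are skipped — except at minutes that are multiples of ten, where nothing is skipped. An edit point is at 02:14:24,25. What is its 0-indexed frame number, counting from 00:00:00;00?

241703

As if non-drop at 30 labels/s: (2 × 3600 + 14 × 60 + 24) × 30 + 25 = 241945.
Minute boundaries passed: 134; those not divisible by 10: 134 − 13 = 121; dropped labels = 2 × 121 = 242.
Actual frame index = 241945 − 242 = 241703.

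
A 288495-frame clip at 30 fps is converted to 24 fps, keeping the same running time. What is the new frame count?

Target frames = source frames × (target rate / source rate) = 288495 × (24)/(30) = 288495 × 4/5 = 230796.

230796 frames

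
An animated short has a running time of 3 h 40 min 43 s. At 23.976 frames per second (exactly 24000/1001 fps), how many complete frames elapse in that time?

3 h 40 min 43 s = 13243 s.
Frames = 13243 × 24000/1001 = 317832000/1001 ≈ 317514.4855.
Complete frames: 317514.

317514 frames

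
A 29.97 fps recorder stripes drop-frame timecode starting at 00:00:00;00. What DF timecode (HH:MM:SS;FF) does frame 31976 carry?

00:17:46;28

Each 10-minute DF block holds 10 × 60 × 30 − 9 × 2 = 17982 frames. 31976 ÷ 17982 → 1 full block, remainder 13994.
Within the partial block the first minute is 1800 frames and each further minute 1798, so 7 further minute boundaries passed. Total skipped labels = 18 × 1 + 2 × 7 = 32.
Non-drop label index = 31976 + 32 = 32008; at 30 labels/s that is 00:17:46:28, i.e. DF 00:17:46;28.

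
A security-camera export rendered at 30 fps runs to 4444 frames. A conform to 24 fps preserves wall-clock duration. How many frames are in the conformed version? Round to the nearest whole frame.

3555 frames

Frames at target rate = 4444 × (24) / (30) = 17776/5 ≈ 3555.200.
Nearest whole frame: 3555.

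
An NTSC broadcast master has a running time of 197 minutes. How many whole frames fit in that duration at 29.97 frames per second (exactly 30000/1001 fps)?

354245 frames

197 min = 11820 s.
Frames = 11820 × 30000/1001 = 354600000/1001 ≈ 354245.7542.
Complete frames: 354245.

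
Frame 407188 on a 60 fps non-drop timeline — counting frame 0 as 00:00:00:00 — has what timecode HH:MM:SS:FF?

01:53:06:28

407188 ÷ 60 = 6786 full seconds, remainder 28 frames.
6786 s = 1 h 53 min 6 s.
Timecode: 01:53:06:28.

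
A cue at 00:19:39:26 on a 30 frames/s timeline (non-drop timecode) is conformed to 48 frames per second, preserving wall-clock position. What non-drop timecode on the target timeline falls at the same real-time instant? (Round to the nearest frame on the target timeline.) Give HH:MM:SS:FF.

Source frame index: (0×3600 + 19×60 + 39) × 30 + 26 = 35396.
Real time: 35396 / (30) = 17698/15 s.
Target frame: (17698/15) × (48) = 283168/5 ≈ 56633.600 → 56634.
At 48 labels/s: frame 56634 → 00:19:39:42.

00:19:39:42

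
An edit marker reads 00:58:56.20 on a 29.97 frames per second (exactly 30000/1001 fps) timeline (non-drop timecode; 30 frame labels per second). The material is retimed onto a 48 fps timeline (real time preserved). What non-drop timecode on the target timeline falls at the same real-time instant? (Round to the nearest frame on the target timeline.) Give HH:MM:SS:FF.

Source frame index: (0×3600 + 58×60 + 56) × 30 + 20 = 106100.
Real time: 106100 / (30000/1001) = 1062061/300 s.
Target frame: (1062061/300) × (48) = 4248244/25 ≈ 169929.760 → 169930.
At 48 labels/s: frame 169930 → 00:59:00:10.

00:59:00:10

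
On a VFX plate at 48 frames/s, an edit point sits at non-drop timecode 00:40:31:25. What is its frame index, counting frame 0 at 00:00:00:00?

116713

Total seconds to the label: (0 × 3600 + 40 × 60 + 31) = 2431.
Frame index = 2431 × 48 + 25 = 116713.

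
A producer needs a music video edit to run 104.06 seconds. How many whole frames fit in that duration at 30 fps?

Frames = 104.06 × 30 = 15609/5 ≈ 3121.8000.
Complete frames: 3121.

3121 frames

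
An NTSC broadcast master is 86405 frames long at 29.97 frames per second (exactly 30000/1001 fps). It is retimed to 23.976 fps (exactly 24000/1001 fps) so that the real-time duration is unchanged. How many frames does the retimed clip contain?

69124 frames

Target frames = source frames × (target rate / source rate) = 86405 × (24000/1001)/(30000/1001) = 86405 × 4/5 = 69124.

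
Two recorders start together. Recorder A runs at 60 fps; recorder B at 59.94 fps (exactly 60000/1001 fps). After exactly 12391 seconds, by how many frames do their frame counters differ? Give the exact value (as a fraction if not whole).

A emits 60 × 12391 = 743460 frames; B emits 60000/1001 × 12391 = 743460000/1001.
Difference = 743460/1001 frames (≈ 742.7173); B is behind A.

743460/1001 frames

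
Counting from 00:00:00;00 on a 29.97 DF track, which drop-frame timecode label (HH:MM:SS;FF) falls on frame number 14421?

Ten DF minutes hold 17982 frames, so frame 14421 lies in block 0 (frames 0–17981) with 14421 frames into that block.
The block's first minute is 1800 frames and the rest 1798 each; 14421 frames reaches minute 8, so 0 × 18 + 8 × 2 = 16 labels have been skipped so far.
Adding those back, label number 14421 + 16 = 14437 at 30 labels/s is 481 s + 7 f = 0 h 8 min 1 s frame 7, i.e. 00:08:01;07.

00:08:01;07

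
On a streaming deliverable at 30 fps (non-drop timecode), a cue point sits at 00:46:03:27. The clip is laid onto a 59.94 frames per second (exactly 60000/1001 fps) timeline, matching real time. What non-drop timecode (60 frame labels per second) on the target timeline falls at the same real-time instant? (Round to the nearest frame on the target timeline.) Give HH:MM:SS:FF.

Source frame index: (0×3600 + 46×60 + 3) × 30 + 27 = 82917.
Real time: 82917 / (30) = 27639/10 s.
Target frame: (27639/10) × (60000/1001) = 165834000/1001 ≈ 165668.332 → 165668.
At 60 labels/s: frame 165668 → 00:46:01:08.

00:46:01:08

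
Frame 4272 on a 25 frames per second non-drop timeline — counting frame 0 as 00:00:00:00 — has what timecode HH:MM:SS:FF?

4272 ÷ 25 = 170 full seconds, remainder 22 frames.
170 s = 0 h 2 min 50 s.
Timecode: 00:02:50:22.

00:02:50:22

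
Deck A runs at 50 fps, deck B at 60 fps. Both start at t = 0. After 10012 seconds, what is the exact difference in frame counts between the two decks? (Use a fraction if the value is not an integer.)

100120 frames

A emits 50 × 10012 = 500600 frames; B emits 60 × 10012 = 600720.
Difference = 100120 frames; B is ahead of A.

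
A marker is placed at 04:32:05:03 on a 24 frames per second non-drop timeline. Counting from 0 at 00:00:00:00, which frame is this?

frame 391803

Total seconds to the label: (4 × 3600 + 32 × 60 + 5) = 16325.
Frame index = 16325 × 24 + 3 = 391803.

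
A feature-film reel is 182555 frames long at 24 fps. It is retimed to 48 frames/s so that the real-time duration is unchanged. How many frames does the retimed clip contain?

Target frames = source frames × (target rate / source rate) = 182555 × (48)/(24) = 182555 × 2 = 365110.

365110 frames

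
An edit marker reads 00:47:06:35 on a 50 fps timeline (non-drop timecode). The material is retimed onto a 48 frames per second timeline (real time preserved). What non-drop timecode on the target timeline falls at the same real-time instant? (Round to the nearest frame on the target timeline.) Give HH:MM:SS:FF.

Source frame index: (0×3600 + 47×60 + 6) × 50 + 35 = 141335.
Real time: 141335 / (50) = 28267/10 s.
Target frame: (28267/10) × (48) = 678408/5 ≈ 135681.600 → 135682.
At 48 labels/s: frame 135682 → 00:47:06:34.

00:47:06:34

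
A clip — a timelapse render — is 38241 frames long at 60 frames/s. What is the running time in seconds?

Running time = 38241 / (60) = 637.35 s.

637.35 seconds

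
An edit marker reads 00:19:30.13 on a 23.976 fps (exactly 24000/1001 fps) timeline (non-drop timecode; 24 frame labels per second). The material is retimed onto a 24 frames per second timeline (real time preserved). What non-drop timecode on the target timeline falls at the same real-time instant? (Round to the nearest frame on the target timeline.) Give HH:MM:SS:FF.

Source frame index: (0×3600 + 19×60 + 30) × 24 + 13 = 28093.
Real time: 28093 / (24000/1001) = 28121093/24000 s.
Target frame: (28121093/24000) × (24) = 28121093/1000 ≈ 28121.093 → 28121.
At 24 labels/s: frame 28121 → 00:19:31:17.

00:19:31:17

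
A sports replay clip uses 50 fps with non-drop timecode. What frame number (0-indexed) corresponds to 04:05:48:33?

frame 737433

Total seconds to the label: (4 × 3600 + 5 × 60 + 48) = 14748.
Frame index = 14748 × 50 + 33 = 737433.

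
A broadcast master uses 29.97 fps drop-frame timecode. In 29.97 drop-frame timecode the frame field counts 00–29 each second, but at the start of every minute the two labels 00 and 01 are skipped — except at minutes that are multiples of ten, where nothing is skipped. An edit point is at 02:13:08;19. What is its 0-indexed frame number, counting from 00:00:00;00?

As if non-drop at 30 labels/s: (2 × 3600 + 13 × 60 + 8) × 30 + 19 = 239659.
Minute boundaries passed: 133; those not divisible by 10: 133 − 13 = 120; dropped labels = 2 × 120 = 240.
Actual frame index = 239659 − 240 = 239419.

239419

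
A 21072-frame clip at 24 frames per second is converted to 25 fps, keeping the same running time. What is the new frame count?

21950 frames

Target frames = source frames × (target rate / source rate) = 21072 × (25)/(24) = 21072 × 25/24 = 21950.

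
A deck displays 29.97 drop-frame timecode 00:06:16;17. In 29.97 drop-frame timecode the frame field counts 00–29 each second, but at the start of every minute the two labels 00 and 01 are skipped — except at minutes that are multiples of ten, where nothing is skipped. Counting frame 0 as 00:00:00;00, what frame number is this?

As if non-drop at 30 labels/s: (0 × 3600 + 6 × 60 + 16) × 30 + 17 = 11297.
Minute boundaries passed: 6; those not divisible by 10: 6 − 0 = 6; dropped labels = 2 × 6 = 12.
Actual frame index = 11297 − 12 = 11285.

11285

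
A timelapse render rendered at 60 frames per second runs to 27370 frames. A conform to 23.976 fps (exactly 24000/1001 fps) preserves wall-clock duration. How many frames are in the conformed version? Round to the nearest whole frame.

10937 frames

Frames at target rate = 27370 × (24000/1001) / (60) = 1564000/143 ≈ 10937.063.
Nearest whole frame: 10937.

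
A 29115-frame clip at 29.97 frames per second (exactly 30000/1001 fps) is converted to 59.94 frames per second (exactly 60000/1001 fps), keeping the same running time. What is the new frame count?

Target frames = source frames × (target rate / source rate) = 29115 × (60000/1001)/(30000/1001) = 29115 × 2 = 58230.

58230 frames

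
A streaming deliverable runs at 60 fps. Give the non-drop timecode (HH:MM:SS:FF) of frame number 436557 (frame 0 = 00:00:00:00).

436557 ÷ 60 = 7275 full seconds, remainder 57 frames.
7275 s = 2 h 1 min 15 s.
Timecode: 02:01:15:57.

02:01:15:57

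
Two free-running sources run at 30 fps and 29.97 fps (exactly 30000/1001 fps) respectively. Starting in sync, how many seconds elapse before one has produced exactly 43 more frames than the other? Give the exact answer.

The gap grows by |30000/1001 − 30| = 30/1001 frames per second.
Time for a 43-frame gap: 43 ÷ (30/1001) = 43043/30 s.

43043/30 seconds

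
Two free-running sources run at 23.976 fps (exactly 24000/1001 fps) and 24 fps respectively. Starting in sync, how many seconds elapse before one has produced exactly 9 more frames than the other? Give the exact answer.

375.375 seconds

The gap grows by |24 − 24000/1001| = 24/1001 frames per second.
Time for a 9-frame gap: 9 ÷ (24/1001) = 375.375 s.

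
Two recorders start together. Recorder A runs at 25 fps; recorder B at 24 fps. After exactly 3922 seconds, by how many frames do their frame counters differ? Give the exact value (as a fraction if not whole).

A emits 25 × 3922 = 98050 frames; B emits 24 × 3922 = 94128.
Difference = 3922 frames; B is behind A.

3922 frames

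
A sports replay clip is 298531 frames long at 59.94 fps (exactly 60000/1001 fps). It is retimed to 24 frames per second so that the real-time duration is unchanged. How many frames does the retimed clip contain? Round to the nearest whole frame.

Frames at target rate = 298531 × (24) / (60000/1001) = 298829531/2500 ≈ 119531.812.
Nearest whole frame: 119532.

119532 frames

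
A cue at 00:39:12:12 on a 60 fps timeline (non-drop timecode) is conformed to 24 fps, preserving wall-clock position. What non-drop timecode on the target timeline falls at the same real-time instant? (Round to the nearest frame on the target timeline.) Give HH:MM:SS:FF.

00:39:12:05

Source frame index: (0×3600 + 39×60 + 12) × 60 + 12 = 141132.
Real time: 141132 / (60) = 11761/5 s.
Target frame: (11761/5) × (24) = 282264/5 ≈ 56452.800 → 56453.
At 24 labels/s: frame 56453 → 00:39:12:05.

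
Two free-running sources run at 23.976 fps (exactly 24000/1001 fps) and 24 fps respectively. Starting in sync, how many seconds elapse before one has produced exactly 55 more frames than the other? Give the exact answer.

55055/24 seconds

The gap grows by |24 − 24000/1001| = 24/1001 frames per second.
Time for a 55-frame gap: 55 ÷ (24/1001) = 55055/24 s.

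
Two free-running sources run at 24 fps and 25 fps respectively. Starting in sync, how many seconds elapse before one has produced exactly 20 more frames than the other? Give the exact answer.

20 seconds

The gap grows by |25 − 24| = 1 frame per second.
Time for a 20-frame gap: 20 ÷ (1) = 20 s.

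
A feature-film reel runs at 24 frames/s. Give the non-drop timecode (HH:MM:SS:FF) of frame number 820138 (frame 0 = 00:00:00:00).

820138 ÷ 24 = 34172 full seconds, remainder 10 frames.
34172 s = 9 h 29 min 32 s.
Timecode: 09:29:32:10.

09:29:32:10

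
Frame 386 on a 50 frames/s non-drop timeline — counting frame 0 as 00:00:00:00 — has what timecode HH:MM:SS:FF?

386 ÷ 50 = 7 full seconds, remainder 36 frames.
7 s = 0 h 0 min 7 s.
Timecode: 00:00:07:36.

00:00:07:36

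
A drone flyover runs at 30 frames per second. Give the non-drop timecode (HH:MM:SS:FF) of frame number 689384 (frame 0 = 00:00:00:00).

06:22:59:14

689384 ÷ 30 = 22979 full seconds, remainder 14 frames.
22979 s = 6 h 22 min 59 s.
Timecode: 06:22:59:14.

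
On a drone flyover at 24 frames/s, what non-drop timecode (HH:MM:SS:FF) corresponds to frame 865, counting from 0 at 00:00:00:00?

00:00:36:01

865 ÷ 24 = 36 full seconds, remainder 1 frame.
36 s = 0 h 0 min 36 s.
Timecode: 00:00:36:01.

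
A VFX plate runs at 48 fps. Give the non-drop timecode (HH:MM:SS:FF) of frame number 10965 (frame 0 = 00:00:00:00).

00:03:48:21

10965 ÷ 48 = 228 full seconds, remainder 21 frames.
228 s = 0 h 3 min 48 s.
Timecode: 00:03:48:21.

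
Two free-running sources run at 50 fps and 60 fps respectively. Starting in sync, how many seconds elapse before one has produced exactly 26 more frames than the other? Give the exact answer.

The gap grows by |60 − 50| = 10 frames per second.
Time for a 26-frame gap: 26 ÷ (10) = 2.6 s.

2.6 seconds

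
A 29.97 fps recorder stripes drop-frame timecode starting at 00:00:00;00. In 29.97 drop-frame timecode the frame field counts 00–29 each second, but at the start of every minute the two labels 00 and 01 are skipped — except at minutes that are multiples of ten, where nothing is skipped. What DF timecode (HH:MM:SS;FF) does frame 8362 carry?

00:04:39;00

Ten DF minutes hold 17982 frames, so frame 8362 lies in block 0 (frames 0–17981) with 8362 frames into that block.
The block's first minute is 1800 frames and the rest 1798 each; 8362 frames reaches minute 4, so 0 × 18 + 4 × 2 = 8 labels have been skipped so far.
Adding those back, label number 8362 + 8 = 8370 at 30 labels/s is 279 s + 0 f = 0 h 4 min 39 s frame 0, i.e. 00:04:39;00.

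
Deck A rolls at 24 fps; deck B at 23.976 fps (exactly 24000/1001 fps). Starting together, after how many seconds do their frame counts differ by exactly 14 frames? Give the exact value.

The gap grows by |24000/1001 − 24| = 24/1001 frames per second.
Time for a 14-frame gap: 14 ÷ (24/1001) = 7007/12 s.

7007/12 seconds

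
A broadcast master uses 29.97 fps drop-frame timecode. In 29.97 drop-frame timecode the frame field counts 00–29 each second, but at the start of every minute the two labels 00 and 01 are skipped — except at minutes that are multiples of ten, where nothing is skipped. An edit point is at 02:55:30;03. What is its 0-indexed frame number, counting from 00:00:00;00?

315587

Complete 10-minute blocks: 17, each 17982 frames → 305694.
Remaining 5 whole minutes in the current block: 1800 + 4 × 1798 = 8992 frames.
Within the current minute: 30 × 30 + 3 − 2 = 901 (labels ;00/;01 skipped at this minute). Total = 305694 + 8992 + 901 = 315587.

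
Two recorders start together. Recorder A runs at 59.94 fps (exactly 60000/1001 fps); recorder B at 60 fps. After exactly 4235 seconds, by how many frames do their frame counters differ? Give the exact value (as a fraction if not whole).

3300/13 frames

A emits 60000/1001 × 4235 = 3300000/13 frames; B emits 60 × 4235 = 254100.
Difference = 3300/13 frames (≈ 253.8462); B is ahead of A.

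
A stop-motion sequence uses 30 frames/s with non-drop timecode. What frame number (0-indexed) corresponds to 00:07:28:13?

frame 13453

Total seconds to the label: (0 × 3600 + 7 × 60 + 28) = 448.
Frame index = 448 × 30 + 13 = 13453.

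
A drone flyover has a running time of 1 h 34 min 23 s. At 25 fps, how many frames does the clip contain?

1 h 34 min 23 s = 5663 s.
Frames = 5663 × 25 = 141575.

141575 frames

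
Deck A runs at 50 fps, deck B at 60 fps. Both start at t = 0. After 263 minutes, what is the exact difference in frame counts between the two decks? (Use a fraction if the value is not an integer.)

263 min = 15780 s.
A emits 50 × 15780 = 789000 frames; B emits 60 × 15780 = 946800.
Difference = 157800 frames; B is ahead of A.

157800 frames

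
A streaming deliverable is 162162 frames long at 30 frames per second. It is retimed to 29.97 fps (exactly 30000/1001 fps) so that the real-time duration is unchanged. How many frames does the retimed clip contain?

Target frames = source frames × (target rate / source rate) = 162162 × (30000/1001)/(30) = 162162 × 1000/1001 = 162000.

162000 frames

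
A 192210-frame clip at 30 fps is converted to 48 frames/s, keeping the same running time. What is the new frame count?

307536 frames

Target frames = source frames × (target rate / source rate) = 192210 × (48)/(30) = 192210 × 8/5 = 307536.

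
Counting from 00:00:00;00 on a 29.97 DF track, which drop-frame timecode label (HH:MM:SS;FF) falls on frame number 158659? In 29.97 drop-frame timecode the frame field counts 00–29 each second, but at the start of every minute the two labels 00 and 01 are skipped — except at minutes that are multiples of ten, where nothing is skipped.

Each 10-minute DF block holds 10 × 60 × 30 − 9 × 2 = 17982 frames. 158659 ÷ 17982 → 8 full blocks, remainder 14803.
Within the partial block the first minute is 1800 frames and each further minute 1798, so 8 further minute boundaries passed. Total skipped labels = 18 × 8 + 2 × 8 = 160.
Non-drop label index = 158659 + 160 = 158819; at 30 labels/s that is 01:28:13:29, i.e. DF 01:28:13;29.

01:28:13;29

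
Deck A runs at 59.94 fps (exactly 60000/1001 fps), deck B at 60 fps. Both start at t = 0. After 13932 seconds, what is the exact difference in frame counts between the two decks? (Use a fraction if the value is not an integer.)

A emits 60000/1001 × 13932 = 835920000/1001 frames; B emits 60 × 13932 = 835920.
Difference = 835920/1001 frames (≈ 835.0849); B is ahead of A.

835920/1001 frames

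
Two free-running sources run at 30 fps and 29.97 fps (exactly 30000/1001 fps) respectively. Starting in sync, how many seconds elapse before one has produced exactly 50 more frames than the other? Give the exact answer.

The gap grows by |30000/1001 − 30| = 30/1001 frames per second.
Time for a 50-frame gap: 50 ÷ (30/1001) = 5005/3 s.

5005/3 seconds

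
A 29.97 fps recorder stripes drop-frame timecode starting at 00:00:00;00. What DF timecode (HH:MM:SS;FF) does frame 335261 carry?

03:06:26;17

Ten DF minutes hold 17982 frames, so frame 335261 lies in block 18 (frames 323676–341657) with 11585 frames into that block.
The block's first minute is 1800 frames and the rest 1798 each; 11585 frames reaches minute 6, so 18 × 18 + 6 × 2 = 336 labels have been skipped so far.
Adding those back, label number 335261 + 336 = 335597 at 30 labels/s is 11186 s + 17 f = 3 h 6 min 26 s frame 17, i.e. 03:06:26;17.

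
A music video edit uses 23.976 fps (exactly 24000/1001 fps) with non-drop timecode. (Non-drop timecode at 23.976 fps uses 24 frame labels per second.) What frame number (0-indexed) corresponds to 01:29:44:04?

Total seconds to the label: (1 × 3600 + 29 × 60 + 44) = 5384.
Frame index = 5384 × 24 + 4 = 129220.

frame 129220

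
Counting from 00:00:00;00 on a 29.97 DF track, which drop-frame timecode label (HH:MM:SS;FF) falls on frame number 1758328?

16:17:49;18

Ten DF minutes hold 17982 frames, so frame 1758328 lies in block 97 (frames 1744254–1762235) with 14074 frames into that block.
The block's first minute is 1800 frames and the rest 1798 each; 14074 frames reaches minute 7, so 97 × 18 + 7 × 2 = 1760 labels have been skipped so far.
Adding those back, label number 1758328 + 1760 = 1760088 at 30 labels/s is 58669 s + 18 f = 16 h 17 min 49 s frame 18, i.e. 16:17:49;18.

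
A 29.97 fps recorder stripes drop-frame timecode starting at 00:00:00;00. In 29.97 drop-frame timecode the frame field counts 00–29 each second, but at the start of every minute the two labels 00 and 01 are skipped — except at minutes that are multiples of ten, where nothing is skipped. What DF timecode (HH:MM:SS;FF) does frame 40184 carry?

00:22:20;24

Ten DF minutes hold 17982 frames, so frame 40184 lies in block 2 (frames 35964–53945) with 4220 frames into that block.
The block's first minute is 1800 frames and the rest 1798 each; 4220 frames reaches minute 2, so 2 × 18 + 2 × 2 = 40 labels have been skipped so far.
Adding those back, label number 40184 + 40 = 40224 at 30 labels/s is 1340 s + 24 f = 0 h 22 min 20 s frame 24, i.e. 00:22:20;24.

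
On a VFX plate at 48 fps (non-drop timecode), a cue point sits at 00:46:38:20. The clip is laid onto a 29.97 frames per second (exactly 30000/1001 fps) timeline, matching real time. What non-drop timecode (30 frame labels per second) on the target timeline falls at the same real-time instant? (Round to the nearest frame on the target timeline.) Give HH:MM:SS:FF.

Source frame index: (0×3600 + 46×60 + 38) × 48 + 20 = 134324.
Real time: 134324 / (48) = 33581/12 s.
Target frame: (33581/12) × (30000/1001) = 83952500/1001 ≈ 83868.631 → 83869.
At 30 labels/s: frame 83869 → 00:46:35:19.

00:46:35:19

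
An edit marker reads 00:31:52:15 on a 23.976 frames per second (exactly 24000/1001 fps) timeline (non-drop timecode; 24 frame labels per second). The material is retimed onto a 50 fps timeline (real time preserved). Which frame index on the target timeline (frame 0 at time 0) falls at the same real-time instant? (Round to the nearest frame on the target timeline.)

frame 95727

Source frame index: (0×3600 + 31×60 + 52) × 24 + 15 = 45903.
Real time: 45903 / (24000/1001) = 15316301/8000 s.
Target frame: (15316301/8000) × (50) = 15316301/160 ≈ 95726.881 → 95727.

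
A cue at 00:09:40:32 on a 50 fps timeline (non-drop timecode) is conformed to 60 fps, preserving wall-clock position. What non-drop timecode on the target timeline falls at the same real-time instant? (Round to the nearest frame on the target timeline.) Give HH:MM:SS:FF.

00:09:40:38

Source frame index: (0×3600 + 9×60 + 40) × 50 + 32 = 29032.
Real time: 29032 / (50) = 14516/25 s.
Target frame: (14516/25) × (60) = 174192/5 ≈ 34838.400 → 34838.
At 60 labels/s: frame 34838 → 00:09:40:38.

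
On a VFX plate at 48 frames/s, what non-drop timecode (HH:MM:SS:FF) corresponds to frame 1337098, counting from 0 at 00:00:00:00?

1337098 ÷ 48 = 27856 full seconds, remainder 10 frames.
27856 s = 7 h 44 min 16 s.
Timecode: 07:44:16:10.

07:44:16:10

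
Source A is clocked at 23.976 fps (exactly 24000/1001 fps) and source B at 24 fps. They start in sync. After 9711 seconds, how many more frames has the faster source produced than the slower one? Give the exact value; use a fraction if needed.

17928/77 frames

A emits 24000/1001 × 9711 = 17928000/77 frames; B emits 24 × 9711 = 233064.
Difference = 17928/77 frames (≈ 232.8312); B is ahead of A.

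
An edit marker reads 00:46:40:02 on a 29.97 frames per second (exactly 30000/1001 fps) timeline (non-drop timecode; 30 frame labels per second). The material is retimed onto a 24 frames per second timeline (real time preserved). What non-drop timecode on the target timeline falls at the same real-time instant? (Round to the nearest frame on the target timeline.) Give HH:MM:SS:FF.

Source frame index: (0×3600 + 46×60 + 40) × 30 + 2 = 84002.
Real time: 84002 / (30000/1001) = 42043001/15000 s.
Target frame: (42043001/15000) × (24) = 42043001/625 ≈ 67268.802 → 67269.
At 24 labels/s: frame 67269 → 00:46:42:21.

00:46:42:21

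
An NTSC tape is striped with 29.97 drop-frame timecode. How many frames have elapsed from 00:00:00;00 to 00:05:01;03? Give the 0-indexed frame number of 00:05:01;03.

9023

As if non-drop at 30 labels/s: (0 × 3600 + 5 × 60 + 1) × 30 + 3 = 9033.
Minute boundaries passed: 5; those not divisible by 10: 5 − 0 = 5; dropped labels = 2 × 5 = 10.
Actual frame index = 9033 − 10 = 9023.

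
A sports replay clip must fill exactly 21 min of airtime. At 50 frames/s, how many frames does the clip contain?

63000 frames

21 min = 1260 s.
Frames = 1260 × 50 = 63000.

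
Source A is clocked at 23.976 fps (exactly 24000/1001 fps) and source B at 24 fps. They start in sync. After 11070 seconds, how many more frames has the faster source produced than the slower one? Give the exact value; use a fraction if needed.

265680/1001 frames

A emits 24000/1001 × 11070 = 265680000/1001 frames; B emits 24 × 11070 = 265680.
Difference = 265680/1001 frames (≈ 265.4146); B is ahead of A.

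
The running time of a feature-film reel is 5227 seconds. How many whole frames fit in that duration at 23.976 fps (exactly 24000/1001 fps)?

125322 frames

Frames = 5227 × 24000/1001 = 125448000/1001 ≈ 125322.6773.
Complete frames: 125322.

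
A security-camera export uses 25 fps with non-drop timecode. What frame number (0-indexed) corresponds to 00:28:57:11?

frame 43436

Total seconds to the label: (0 × 3600 + 28 × 60 + 57) = 1737.
Frame index = 1737 × 25 + 11 = 43436.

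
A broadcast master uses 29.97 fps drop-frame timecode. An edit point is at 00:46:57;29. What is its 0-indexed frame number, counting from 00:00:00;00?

84455

Complete 10-minute blocks: 4, each 17982 frames → 71928.
Remaining 6 whole minutes in the current block: 1800 + 5 × 1798 = 10790 frames.
Within the current minute: 57 × 30 + 29 − 2 = 1737 (labels ;00/;01 skipped at this minute). Total = 71928 + 10790 + 1737 = 84455.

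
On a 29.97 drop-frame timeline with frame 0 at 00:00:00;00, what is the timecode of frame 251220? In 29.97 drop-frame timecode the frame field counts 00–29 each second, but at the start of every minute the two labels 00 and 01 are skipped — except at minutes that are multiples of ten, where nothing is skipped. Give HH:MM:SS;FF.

Ten DF minutes hold 17982 frames, so frame 251220 lies in block 13 (frames 233766–251747) with 17454 frames into that block.
The block's first minute is 1800 frames and the rest 1798 each; 17454 frames reaches minute 9, so 13 × 18 + 9 × 2 = 252 labels have been skipped so far.
Adding those back, label number 251220 + 252 = 251472 at 30 labels/s is 8382 s + 12 f = 2 h 19 min 42 s frame 12, i.e. 02:19:42;12.

02:19:42;12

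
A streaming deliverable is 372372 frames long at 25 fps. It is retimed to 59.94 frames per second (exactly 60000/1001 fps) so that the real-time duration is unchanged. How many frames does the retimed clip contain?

Target frames = source frames × (target rate / source rate) = 372372 × (60000/1001)/(25) = 372372 × 2400/1001 = 892800.

892800 frames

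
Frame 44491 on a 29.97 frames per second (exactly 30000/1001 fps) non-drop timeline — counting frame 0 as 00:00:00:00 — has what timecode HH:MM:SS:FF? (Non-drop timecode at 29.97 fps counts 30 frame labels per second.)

00:24:43:01

44491 ÷ 30 = 1483 full seconds, remainder 1 frame.
1483 s = 0 h 24 min 43 s.
Timecode: 00:24:43:01.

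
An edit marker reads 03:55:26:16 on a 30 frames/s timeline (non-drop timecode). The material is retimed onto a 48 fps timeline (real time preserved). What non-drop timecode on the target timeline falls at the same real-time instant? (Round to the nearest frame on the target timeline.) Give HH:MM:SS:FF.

Source frame index: (3×3600 + 55×60 + 26) × 30 + 16 = 423796.
Real time: 423796 / (30) = 211898/15 s.
Target frame: (211898/15) × (48) = 3390368/5 ≈ 678073.600 → 678074.
At 48 labels/s: frame 678074 → 03:55:26:26.

03:55:26:26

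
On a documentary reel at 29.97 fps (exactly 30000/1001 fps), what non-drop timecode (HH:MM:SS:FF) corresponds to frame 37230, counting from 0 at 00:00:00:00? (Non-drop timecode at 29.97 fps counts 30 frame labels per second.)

00:20:41:00

37230 ÷ 30 = 1241 full seconds, remainder 0 frames.
1241 s = 0 h 20 min 41 s.
Timecode: 00:20:41:00.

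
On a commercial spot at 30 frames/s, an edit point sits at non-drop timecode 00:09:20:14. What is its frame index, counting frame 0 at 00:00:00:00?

frame 16814

Total seconds to the label: (0 × 3600 + 9 × 60 + 20) = 560.
Frame index = 560 × 30 + 14 = 16814.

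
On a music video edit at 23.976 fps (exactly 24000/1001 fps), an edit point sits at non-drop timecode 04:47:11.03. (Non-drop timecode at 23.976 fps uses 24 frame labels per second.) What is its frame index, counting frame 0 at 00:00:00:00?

Total seconds to the label: (4 × 3600 + 47 × 60 + 11) = 17231.
Frame index = 17231 × 24 + 3 = 413547.

413547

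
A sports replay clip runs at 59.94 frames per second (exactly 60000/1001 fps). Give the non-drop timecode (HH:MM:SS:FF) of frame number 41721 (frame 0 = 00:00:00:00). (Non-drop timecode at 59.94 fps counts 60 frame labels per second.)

00:11:35:21

41721 ÷ 60 = 695 full seconds, remainder 21 frames.
695 s = 0 h 11 min 35 s.
Timecode: 00:11:35:21.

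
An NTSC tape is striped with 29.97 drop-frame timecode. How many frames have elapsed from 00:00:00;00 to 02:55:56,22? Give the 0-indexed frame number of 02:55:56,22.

316386

As if non-drop at 30 labels/s: (2 × 3600 + 55 × 60 + 56) × 30 + 22 = 316702.
Minute boundaries passed: 175; those not divisible by 10: 175 − 17 = 158; dropped labels = 2 × 158 = 316.
Actual frame index = 316702 − 316 = 316386.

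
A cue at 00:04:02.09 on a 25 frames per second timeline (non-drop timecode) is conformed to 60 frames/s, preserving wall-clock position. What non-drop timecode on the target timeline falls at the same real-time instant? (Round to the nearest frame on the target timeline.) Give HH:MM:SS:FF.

Source frame index: (0×3600 + 4×60 + 2) × 25 + 9 = 6059.
Real time: 6059 / (25) = 6059/25 s.
Target frame: (6059/25) × (60) = 72708/5 ≈ 14541.600 → 14542.
At 60 labels/s: frame 14542 → 00:04:02:22.

00:04:02:22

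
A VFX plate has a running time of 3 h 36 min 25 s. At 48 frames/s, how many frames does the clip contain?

623280 frames

3 h 36 min 25 s = 12985 s.
Frames = 12985 × 48 = 623280.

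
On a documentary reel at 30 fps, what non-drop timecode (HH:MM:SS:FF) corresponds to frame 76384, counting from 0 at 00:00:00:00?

76384 ÷ 30 = 2546 full seconds, remainder 4 frames.
2546 s = 0 h 42 min 26 s.
Timecode: 00:42:26:04.

00:42:26:04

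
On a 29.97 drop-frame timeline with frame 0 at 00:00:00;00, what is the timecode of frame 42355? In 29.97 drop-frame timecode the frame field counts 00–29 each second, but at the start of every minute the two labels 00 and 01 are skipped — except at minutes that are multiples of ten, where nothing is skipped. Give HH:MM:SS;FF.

00:23:33;07

Each 10-minute DF block holds 10 × 60 × 30 − 9 × 2 = 17982 frames. 42355 ÷ 17982 → 2 full blocks, remainder 6391.
Within the partial block the first minute is 1800 frames and each further minute 1798, so 3 further minute boundaries passed. Total skipped labels = 18 × 2 + 2 × 3 = 42.
Non-drop label index = 42355 + 42 = 42397; at 30 labels/s that is 00:23:33:07, i.e. DF 00:23:33;07.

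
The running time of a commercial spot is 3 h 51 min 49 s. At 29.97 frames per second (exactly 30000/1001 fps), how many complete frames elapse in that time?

416853 frames

3 h 51 min 49 s = 13909 s.
Frames = 13909 × 30000/1001 = 59610000/143 ≈ 416853.1469.
Complete frames: 416853.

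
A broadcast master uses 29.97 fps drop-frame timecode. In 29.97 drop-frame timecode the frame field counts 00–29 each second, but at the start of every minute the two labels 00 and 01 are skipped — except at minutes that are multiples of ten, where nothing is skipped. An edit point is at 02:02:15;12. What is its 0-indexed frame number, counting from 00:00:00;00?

Complete 10-minute blocks: 12, each 17982 frames → 215784.
Remaining 2 whole minutes in the current block: 1800 + 1 × 1798 = 3598 frames.
Within the current minute: 15 × 30 + 12 − 2 = 460 (labels ;00/;01 skipped at this minute). Total = 215784 + 3598 + 460 = 219842.

219842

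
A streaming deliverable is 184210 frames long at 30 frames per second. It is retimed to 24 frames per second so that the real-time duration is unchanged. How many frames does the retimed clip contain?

147368 frames

Target frames = source frames × (target rate / source rate) = 184210 × (24)/(30) = 184210 × 4/5 = 147368.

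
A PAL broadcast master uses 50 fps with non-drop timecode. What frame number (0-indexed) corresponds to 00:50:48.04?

frame 152404

Total seconds to the label: (0 × 3600 + 50 × 60 + 48) = 3048.
Frame index = 3048 × 50 + 4 = 152404.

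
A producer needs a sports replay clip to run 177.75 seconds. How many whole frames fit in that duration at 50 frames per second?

8887 frames

Frames = 177.75 × 50 = 17775/2 ≈ 8887.5000.
Complete frames: 8887.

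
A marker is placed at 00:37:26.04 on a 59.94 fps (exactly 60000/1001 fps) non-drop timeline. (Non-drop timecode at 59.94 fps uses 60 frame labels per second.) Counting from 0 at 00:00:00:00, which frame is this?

frame 134764

Total seconds to the label: (0 × 3600 + 37 × 60 + 26) = 2246.
Frame index = 2246 × 60 + 4 = 134764.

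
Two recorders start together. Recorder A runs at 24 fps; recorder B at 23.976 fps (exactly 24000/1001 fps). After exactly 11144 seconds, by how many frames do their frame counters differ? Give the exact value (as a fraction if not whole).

38208/143 frames

A emits 24 × 11144 = 267456 frames; B emits 24000/1001 × 11144 = 38208000/143.
Difference = 38208/143 frames (≈ 267.1888); B is behind A.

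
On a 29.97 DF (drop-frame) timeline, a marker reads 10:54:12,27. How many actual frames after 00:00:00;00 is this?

As if non-drop at 30 labels/s: (10 × 3600 + 54 × 60 + 12) × 30 + 27 = 1177587.
Minute boundaries passed: 654; those not divisible by 10: 654 − 65 = 589; dropped labels = 2 × 589 = 1178.
Actual frame index = 1177587 − 1178 = 1176409.

1176409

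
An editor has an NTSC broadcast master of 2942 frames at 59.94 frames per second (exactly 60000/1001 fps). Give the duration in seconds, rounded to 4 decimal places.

Running time = 2942 × 1001/60000 = 1472471/30000 s ≈ 49.0824 s.

49.0824 seconds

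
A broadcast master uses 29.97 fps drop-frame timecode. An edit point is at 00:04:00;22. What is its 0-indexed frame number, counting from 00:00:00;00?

7214

As if non-drop at 30 labels/s: (0 × 3600 + 4 × 60 + 0) × 30 + 22 = 7222.
Minute boundaries passed: 4; those not divisible by 10: 4 − 0 = 4; dropped labels = 2 × 4 = 8.
Actual frame index = 7222 − 8 = 7214.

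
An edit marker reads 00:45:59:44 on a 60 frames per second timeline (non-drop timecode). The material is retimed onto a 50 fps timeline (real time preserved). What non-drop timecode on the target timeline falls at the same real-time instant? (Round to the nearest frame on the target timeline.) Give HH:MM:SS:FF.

00:45:59:37

Source frame index: (0×3600 + 45×60 + 59) × 60 + 44 = 165584.
Real time: 165584 / (60) = 41396/15 s.
Target frame: (41396/15) × (50) = 413960/3 ≈ 137986.667 → 137987.
At 50 labels/s: frame 137987 → 00:45:59:37.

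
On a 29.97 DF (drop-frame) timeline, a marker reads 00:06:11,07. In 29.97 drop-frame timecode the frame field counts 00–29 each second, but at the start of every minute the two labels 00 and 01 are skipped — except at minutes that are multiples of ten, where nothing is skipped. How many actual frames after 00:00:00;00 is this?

As if non-drop at 30 labels/s: (0 × 3600 + 6 × 60 + 11) × 30 + 7 = 11137.
Minute boundaries passed: 6; those not divisible by 10: 6 − 0 = 6; dropped labels = 2 × 6 = 12.
Actual frame index = 11137 − 12 = 11125.

11125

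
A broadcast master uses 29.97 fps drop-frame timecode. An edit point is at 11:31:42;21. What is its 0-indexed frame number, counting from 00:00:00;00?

Complete 10-minute blocks: 69, each 17982 frames → 1240758.
Remaining 1 whole minute in the current block: 1800 + 0 × 1798 = 1800 frames.
Within the current minute: 42 × 30 + 21 − 2 = 1279 (labels ;00/;01 skipped at this minute). Total = 1240758 + 1800 + 1279 = 1243837.

1243837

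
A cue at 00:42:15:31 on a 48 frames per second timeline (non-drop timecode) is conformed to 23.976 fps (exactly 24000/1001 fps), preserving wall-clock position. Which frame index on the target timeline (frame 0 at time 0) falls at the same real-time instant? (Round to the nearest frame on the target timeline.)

Source frame index: (0×3600 + 42×60 + 15) × 48 + 31 = 121711.
Real time: 121711 / (48) = 121711/48 s.
Target frame: (121711/48) × (24000/1001) = 60855500/1001 ≈ 60794.705 → 60795.

frame 60795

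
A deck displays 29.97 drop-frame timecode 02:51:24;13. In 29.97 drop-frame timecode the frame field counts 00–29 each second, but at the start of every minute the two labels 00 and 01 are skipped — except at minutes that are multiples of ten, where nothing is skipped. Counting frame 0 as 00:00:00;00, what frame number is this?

308225

As if non-drop at 30 labels/s: (2 × 3600 + 51 × 60 + 24) × 30 + 13 = 308533.
Minute boundaries passed: 171; those not divisible by 10: 171 − 17 = 154; dropped labels = 2 × 154 = 308.
Actual frame index = 308533 − 308 = 308225.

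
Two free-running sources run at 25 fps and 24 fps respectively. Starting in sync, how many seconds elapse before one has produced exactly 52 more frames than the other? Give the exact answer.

52 seconds

The gap grows by |24 − 25| = 1 frame per second.
Time for a 52-frame gap: 52 ÷ (1) = 52 s.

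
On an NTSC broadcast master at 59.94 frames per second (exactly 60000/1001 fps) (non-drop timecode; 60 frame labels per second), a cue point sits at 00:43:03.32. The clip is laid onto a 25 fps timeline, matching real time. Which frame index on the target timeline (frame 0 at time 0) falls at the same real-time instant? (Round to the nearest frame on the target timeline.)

Source frame index: (0×3600 + 43×60 + 3) × 60 + 32 = 155012.
Real time: 155012 / (60000/1001) = 38791753/15000 s.
Target frame: (38791753/15000) × (25) = 38791753/600 ≈ 64652.922 → 64653.

frame 64653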